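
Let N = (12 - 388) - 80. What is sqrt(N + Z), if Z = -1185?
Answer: I*sqrt(1641) ≈ 40.509*I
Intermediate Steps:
N = -456 (N = -376 - 80 = -456)
sqrt(N + Z) = sqrt(-456 - 1185) = sqrt(-1641) = I*sqrt(1641)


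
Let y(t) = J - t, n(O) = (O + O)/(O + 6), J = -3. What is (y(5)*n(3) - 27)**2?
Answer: 9409/9 ≈ 1045.4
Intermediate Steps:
n(O) = 2*O/(6 + O) (n(O) = (2*O)/(6 + O) = 2*O/(6 + O))
y(t) = -3 - t
(y(5)*n(3) - 27)**2 = ((-3 - 1*5)*(2*3/(6 + 3)) - 27)**2 = ((-3 - 5)*(2*3/9) - 27)**2 = (-16*3/9 - 27)**2 = (-8*2/3 - 27)**2 = (-16/3 - 27)**2 = (-97/3)**2 = 9409/9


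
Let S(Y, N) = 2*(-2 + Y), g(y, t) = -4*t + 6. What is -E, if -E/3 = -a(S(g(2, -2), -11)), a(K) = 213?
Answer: -639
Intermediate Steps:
g(y, t) = 6 - 4*t
S(Y, N) = -4 + 2*Y
E = 639 (E = -(-3)*213 = -3*(-213) = 639)
-E = -1*639 = -639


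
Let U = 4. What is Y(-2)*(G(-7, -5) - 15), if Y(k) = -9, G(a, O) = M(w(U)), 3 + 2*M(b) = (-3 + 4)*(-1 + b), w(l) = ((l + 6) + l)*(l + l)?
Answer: -351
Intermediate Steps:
w(l) = 2*l*(6 + 2*l) (w(l) = ((6 + l) + l)*(2*l) = (6 + 2*l)*(2*l) = 2*l*(6 + 2*l))
M(b) = -2 + b/2 (M(b) = -3/2 + ((-3 + 4)*(-1 + b))/2 = -3/2 + (1*(-1 + b))/2 = -3/2 + (-1 + b)/2 = -3/2 + (-½ + b/2) = -2 + b/2)
G(a, O) = 54 (G(a, O) = -2 + (4*4*(3 + 4))/2 = -2 + (4*4*7)/2 = -2 + (½)*112 = -2 + 56 = 54)
Y(-2)*(G(-7, -5) - 15) = -9*(54 - 15) = -9*39 = -351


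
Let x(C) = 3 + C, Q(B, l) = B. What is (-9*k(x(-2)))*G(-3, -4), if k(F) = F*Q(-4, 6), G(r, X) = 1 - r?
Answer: 144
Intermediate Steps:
k(F) = -4*F (k(F) = F*(-4) = -4*F)
(-9*k(x(-2)))*G(-3, -4) = (-(-36)*(3 - 2))*(1 - 1*(-3)) = (-(-36))*(1 + 3) = -9*(-4)*4 = 36*4 = 144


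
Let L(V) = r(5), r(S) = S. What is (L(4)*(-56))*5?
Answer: -1400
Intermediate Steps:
L(V) = 5
(L(4)*(-56))*5 = (5*(-56))*5 = -280*5 = -1400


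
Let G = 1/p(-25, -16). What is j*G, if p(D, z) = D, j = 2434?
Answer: -2434/25 ≈ -97.360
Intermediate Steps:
G = -1/25 (G = 1/(-25) = -1/25 ≈ -0.040000)
j*G = 2434*(-1/25) = -2434/25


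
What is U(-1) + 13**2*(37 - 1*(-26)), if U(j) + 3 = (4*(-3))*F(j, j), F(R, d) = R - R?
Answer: 10644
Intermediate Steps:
F(R, d) = 0
U(j) = -3 (U(j) = -3 + (4*(-3))*0 = -3 - 12*0 = -3 + 0 = -3)
U(-1) + 13**2*(37 - 1*(-26)) = -3 + 13**2*(37 - 1*(-26)) = -3 + 169*(37 + 26) = -3 + 169*63 = -3 + 10647 = 10644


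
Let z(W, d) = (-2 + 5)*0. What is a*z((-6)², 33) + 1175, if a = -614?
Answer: 1175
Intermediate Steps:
z(W, d) = 0 (z(W, d) = 3*0 = 0)
a*z((-6)², 33) + 1175 = -614*0 + 1175 = 0 + 1175 = 1175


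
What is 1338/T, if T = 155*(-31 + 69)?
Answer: 669/2945 ≈ 0.22716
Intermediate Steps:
T = 5890 (T = 155*38 = 5890)
1338/T = 1338/5890 = 1338*(1/5890) = 669/2945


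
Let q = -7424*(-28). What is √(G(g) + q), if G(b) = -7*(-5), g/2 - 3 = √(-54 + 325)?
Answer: 7*√4243 ≈ 455.97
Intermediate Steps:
g = 6 + 2*√271 (g = 6 + 2*√(-54 + 325) = 6 + 2*√271 ≈ 38.924)
G(b) = 35
q = 207872
√(G(g) + q) = √(35 + 207872) = √207907 = 7*√4243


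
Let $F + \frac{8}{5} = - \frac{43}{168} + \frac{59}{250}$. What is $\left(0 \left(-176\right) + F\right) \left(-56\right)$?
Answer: $\frac{34019}{375} \approx 90.717$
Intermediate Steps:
$F = - \frac{34019}{21000}$ ($F = - \frac{8}{5} + \left(- \frac{43}{168} + \frac{59}{250}\right) = - \frac{8}{5} - \frac{419}{21000} = - \frac{34019}{21000} \approx -1.62$)
$\left(0 \left(-176\right) + F\right) \left(-56\right) = \left(0 \left(-176\right) - \frac{34019}{21000}\right) \left(-56\right) = \left(0 - \frac{34019}{21000}\right) \left(-56\right) = \left(- \frac{34019}{21000}\right) \left(-56\right) = \frac{34019}{375}$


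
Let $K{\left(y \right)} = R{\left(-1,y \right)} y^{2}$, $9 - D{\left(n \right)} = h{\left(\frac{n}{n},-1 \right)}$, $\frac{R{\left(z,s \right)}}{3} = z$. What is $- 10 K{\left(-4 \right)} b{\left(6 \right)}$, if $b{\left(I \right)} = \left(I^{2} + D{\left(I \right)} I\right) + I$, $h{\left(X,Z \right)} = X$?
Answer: $43200$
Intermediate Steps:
$R{\left(z,s \right)} = 3 z$
$D{\left(n \right)} = 8$ ($D{\left(n \right)} = 9 - \frac{n}{n} = 9 - 1 = 8$)
$b{\left(I \right)} = I^{2} + 9 I$ ($b{\left(I \right)} = \left(I^{2} + 8 I\right) + I = I^{2} + 9 I$)
$K{\left(y \right)} = - 3 y^{2}$ ($K{\left(y \right)} = 3 \left(-1\right) y^{2} = - 3 y^{2}$)
$- 10 K{\left(-4 \right)} b{\left(6 \right)} = - 10 \left(- 3 \left(-4\right)^{2}\right) 6 \left(9 + 6\right) = - 10 \left(\left(-3\right) 16\right) 6 \cdot 15 = \left(-10\right) \left(-48\right) 90 = 480 \cdot 90 = 43200$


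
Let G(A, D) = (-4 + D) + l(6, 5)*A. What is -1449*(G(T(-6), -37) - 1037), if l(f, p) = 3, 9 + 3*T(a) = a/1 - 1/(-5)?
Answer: 7917336/5 ≈ 1.5835e+6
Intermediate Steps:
T(a) = -44/15 + a/3 (T(a) = -3 + (a/1 - 1/(-5))/3 = -3 + (a*1 - 1*(-⅕))/3 = -3 + (a + ⅕)/3 = -3 + (⅕ + a)/3 = -3 + (1/15 + a/3) = -44/15 + a/3)
G(A, D) = -4 + D + 3*A (G(A, D) = (-4 + D) + 3*A = -4 + D + 3*A)
-1449*(G(T(-6), -37) - 1037) = -1449*((-4 - 37 + 3*(-44/15 + (⅓)*(-6))) - 1037) = -1449*((-4 - 37 + 3*(-44/15 - 2)) - 1037) = -1449*((-4 - 37 + 3*(-74/15)) - 1037) = -1449*((-4 - 37 - 74/5) - 1037) = -1449*(-279/5 - 1037) = -1449*(-5464/5) = 7917336/5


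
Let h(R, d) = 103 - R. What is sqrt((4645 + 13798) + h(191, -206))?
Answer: sqrt(18355) ≈ 135.48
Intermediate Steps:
sqrt((4645 + 13798) + h(191, -206)) = sqrt((4645 + 13798) + (103 - 1*191)) = sqrt(18443 + (103 - 191)) = sqrt(18443 - 88) = sqrt(18355)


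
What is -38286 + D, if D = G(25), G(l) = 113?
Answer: -38173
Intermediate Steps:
D = 113
-38286 + D = -38286 + 113 = -38173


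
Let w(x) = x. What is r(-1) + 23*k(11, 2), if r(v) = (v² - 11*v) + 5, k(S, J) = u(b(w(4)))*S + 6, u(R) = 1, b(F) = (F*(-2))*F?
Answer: 408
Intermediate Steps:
b(F) = -2*F² (b(F) = (-2*F)*F = -2*F²)
k(S, J) = 6 + S (k(S, J) = 1*S + 6 = S + 6 = 6 + S)
r(v) = 5 + v² - 11*v
r(-1) + 23*k(11, 2) = (5 + (-1)² - 11*(-1)) + 23*(6 + 11) = (5 + 1 + 11) + 23*17 = 17 + 391 = 408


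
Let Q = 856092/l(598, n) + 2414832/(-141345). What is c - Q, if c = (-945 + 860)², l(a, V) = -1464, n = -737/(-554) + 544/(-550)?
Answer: 44988951133/5748030 ≈ 7826.8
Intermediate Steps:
n = 51987/152350 (n = -737*(-1/554) + 544*(-1/550) = 737/554 - 272/275 = 51987/152350 ≈ 0.34123)
c = 7225 (c = (-85)² = 7225)
Q = -3459434383/5748030 (Q = 856092/(-1464) + 2414832/(-141345) = 856092*(-1/1464) + 2414832*(-1/141345) = -71341/122 - 804944/47115 = -3459434383/5748030 ≈ -601.85)
c - Q = 7225 - 1*(-3459434383/5748030) = 7225 + 3459434383/5748030 = 44988951133/5748030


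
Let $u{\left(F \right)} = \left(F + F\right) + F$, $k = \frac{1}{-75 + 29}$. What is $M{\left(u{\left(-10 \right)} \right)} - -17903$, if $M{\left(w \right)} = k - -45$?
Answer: $\frac{825607}{46} \approx 17948.0$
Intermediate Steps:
$k = - \frac{1}{46}$ ($k = \frac{1}{-46} = - \frac{1}{46} \approx -0.021739$)
$u{\left(F \right)} = 3 F$ ($u{\left(F \right)} = 2 F + F = 3 F$)
$M{\left(w \right)} = \frac{2069}{46}$ ($M{\left(w \right)} = - \frac{1}{46} - -45 = - \frac{1}{46} + 45 = \frac{2069}{46}$)
$M{\left(u{\left(-10 \right)} \right)} - -17903 = \frac{2069}{46} - -17903 = \frac{2069}{46} + 17903 = \frac{825607}{46}$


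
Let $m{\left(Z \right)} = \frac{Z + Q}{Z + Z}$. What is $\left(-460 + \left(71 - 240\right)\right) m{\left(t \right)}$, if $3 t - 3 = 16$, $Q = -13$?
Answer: $\frac{6290}{19} \approx 331.05$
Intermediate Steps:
$t = \frac{19}{3}$ ($t = 1 + \frac{1}{3} \cdot 16 = 1 + \frac{16}{3} = \frac{19}{3} \approx 6.3333$)
$m{\left(Z \right)} = \frac{-13 + Z}{2 Z}$ ($m{\left(Z \right)} = \frac{Z - 13}{Z + Z} = \frac{-13 + Z}{2 Z}$)
$\left(-460 + \left(71 - 240\right)\right) m{\left(t \right)} = \left(-460 + \left(71 - 240\right)\right) \frac{-13 + \frac{19}{3}}{2 \cdot \frac{19}{3}} = \left(-460 - 169\right) \frac{1}{2} \cdot \frac{3}{19} \left(- \frac{20}{3}\right) = \left(-629\right) \left(- \frac{10}{19}\right) = \frac{6290}{19}$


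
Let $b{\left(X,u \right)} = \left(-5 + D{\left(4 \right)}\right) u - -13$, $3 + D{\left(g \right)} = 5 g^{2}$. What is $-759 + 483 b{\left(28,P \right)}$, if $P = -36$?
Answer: $-1246416$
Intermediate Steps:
$D{\left(g \right)} = -3 + 5 g^{2}$
$b{\left(X,u \right)} = 13 + 72 u$ ($b{\left(X,u \right)} = \left(-5 - \left(3 - 5 \cdot 4^{2}\right)\right) u - -13 = \left(-5 + \left(-3 + 5 \cdot 16\right)\right) u + 13 = \left(-5 + \left(-3 + 80\right)\right) u + 13 = \left(-5 + 77\right) u + 13 = 72 u + 13 = 13 + 72 u$)
$-759 + 483 b{\left(28,P \right)} = -759 + 483 \left(13 + 72 \left(-36\right)\right) = -759 + 483 \left(13 - 2592\right) = -759 + 483 \left(-2579\right) = -759 - 1245657 = -1246416$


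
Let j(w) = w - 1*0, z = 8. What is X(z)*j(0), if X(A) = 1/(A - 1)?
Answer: 0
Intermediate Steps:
X(A) = 1/(-1 + A)
j(w) = w (j(w) = w + 0 = w)
X(z)*j(0) = 0/(-1 + 8) = 0/7 = (1/7)*0 = 0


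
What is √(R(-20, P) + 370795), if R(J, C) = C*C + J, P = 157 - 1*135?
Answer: 3*√41251 ≈ 609.31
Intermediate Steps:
P = 22 (P = 157 - 135 = 22)
R(J, C) = J + C² (R(J, C) = C² + J = J + C²)
√(R(-20, P) + 370795) = √((-20 + 22²) + 370795) = √((-20 + 484) + 370795) = √(464 + 370795) = √371259 = 3*√41251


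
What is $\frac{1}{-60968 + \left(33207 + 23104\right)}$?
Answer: $- \frac{1}{4657} \approx -0.00021473$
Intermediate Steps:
$\frac{1}{-60968 + \left(33207 + 23104\right)} = \frac{1}{-60968 + 56311} = \frac{1}{-4657} = - \frac{1}{4657}$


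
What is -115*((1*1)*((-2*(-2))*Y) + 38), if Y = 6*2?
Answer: -9890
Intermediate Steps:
Y = 12
-115*((1*1)*((-2*(-2))*Y) + 38) = -115*((1*1)*(-2*(-2)*12) + 38) = -115*(1*(4*12) + 38) = -115*(1*48 + 38) = -115*(48 + 38) = -115*86 = -9890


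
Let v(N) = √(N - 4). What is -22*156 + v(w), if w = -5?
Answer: -3432 + 3*I ≈ -3432.0 + 3.0*I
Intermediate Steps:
v(N) = √(-4 + N)
-22*156 + v(w) = -22*156 + √(-4 - 5) = -3432 + √(-9) = -3432 + 3*I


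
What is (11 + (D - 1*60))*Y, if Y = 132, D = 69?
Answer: 2640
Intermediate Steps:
(11 + (D - 1*60))*Y = (11 + (69 - 1*60))*132 = (11 + (69 - 60))*132 = (11 + 9)*132 = 20*132 = 2640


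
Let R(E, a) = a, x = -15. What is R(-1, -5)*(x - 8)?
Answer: 115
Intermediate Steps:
R(-1, -5)*(x - 8) = -5*(-15 - 8) = -5*(-23) = 115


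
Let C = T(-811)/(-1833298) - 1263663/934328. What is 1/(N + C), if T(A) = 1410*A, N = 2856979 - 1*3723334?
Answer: -856450826872/741991080243411207 ≈ -1.1543e-6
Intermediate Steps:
N = -866355 (N = 2856979 - 3723334 = -866355)
C = -624128719647/856450826872 (C = (1410*(-811))/(-1833298) - 1263663/934328 = -1143510*(-1/1833298) - 1263663*1/934328 = 571755/916649 - 1263663/934328 = -624128719647/856450826872 ≈ -0.72874)
1/(N + C) = 1/(-866355 - 624128719647/856450826872) = 1/(-741991080243411207/856450826872) = -856450826872/741991080243411207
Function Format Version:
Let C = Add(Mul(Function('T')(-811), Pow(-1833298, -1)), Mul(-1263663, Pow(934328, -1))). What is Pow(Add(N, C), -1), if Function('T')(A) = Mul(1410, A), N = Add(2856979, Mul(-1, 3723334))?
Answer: Rational(-856450826872, 741991080243411207) ≈ -1.1543e-6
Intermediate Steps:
N = -866355 (N = Add(2856979, -3723334) = -866355)
C = Rational(-624128719647, 856450826872) (C = Add(Mul(Mul(1410, -811), Pow(-1833298, -1)), Mul(-1263663, Pow(934328, -1))) = Add(Mul(-1143510, Rational(-1, 1833298)), Mul(-1263663, Rational(1, 934328))) = Add(Rational(571755, 916649), Rational(-1263663, 934328)) = Rational(-624128719647, 856450826872) ≈ -0.72874)
Pow(Add(N, C), -1) = Pow(Add(-866355, Rational(-624128719647, 856450826872)), -1) = Pow(Rational(-741991080243411207, 856450826872), -1) = Rational(-856450826872, 741991080243411207)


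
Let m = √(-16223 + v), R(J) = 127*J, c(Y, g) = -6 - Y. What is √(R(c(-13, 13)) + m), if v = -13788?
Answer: √(889 + I*√30011) ≈ 29.956 + 2.8915*I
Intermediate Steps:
m = I*√30011 (m = √(-16223 - 13788) = √(-30011) = I*√30011 ≈ 173.24*I)
√(R(c(-13, 13)) + m) = √(127*(-6 - 1*(-13)) + I*√30011) = √(127*(-6 + 13) + I*√30011) = √(127*7 + I*√30011) = √(889 + I*√30011)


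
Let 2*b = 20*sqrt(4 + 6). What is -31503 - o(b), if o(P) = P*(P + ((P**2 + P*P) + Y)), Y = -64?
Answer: -32503 - 19360*sqrt(10) ≈ -93725.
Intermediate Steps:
b = 10*sqrt(10) (b = (20*sqrt(4 + 6))/2 = (20*sqrt(10))/2 = 10*sqrt(10) ≈ 31.623)
o(P) = P*(-64 + P + 2*P**2) (o(P) = P*(P + ((P**2 + P*P) - 64)) = P*(P + ((P**2 + P**2) - 64)) = P*(P + (2*P**2 - 64)) = P*(P + (-64 + 2*P**2)) = P*(-64 + P + 2*P**2))
-31503 - o(b) = -31503 - 10*sqrt(10)*(-64 + 10*sqrt(10) + 2*(10*sqrt(10))**2) = -31503 - 10*sqrt(10)*(-64 + 10*sqrt(10) + 2*1000) = -31503 - 10*sqrt(10)*(-64 + 10*sqrt(10) + 2000) = -31503 - 10*sqrt(10)*(1936 + 10*sqrt(10))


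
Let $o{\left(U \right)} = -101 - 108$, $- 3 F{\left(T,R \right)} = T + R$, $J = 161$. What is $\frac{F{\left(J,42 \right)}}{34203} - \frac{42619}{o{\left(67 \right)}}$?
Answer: $\frac{4373050544}{21445281} \approx 203.92$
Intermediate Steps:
$F{\left(T,R \right)} = - \frac{R}{3} - \frac{T}{3}$ ($F{\left(T,R \right)} = - \frac{T + R}{3} = - \frac{R + T}{3} = - \frac{R}{3} - \frac{T}{3}$)
$o{\left(U \right)} = -209$ ($o{\left(U \right)} = -101 - 108 = -209$)
$\frac{F{\left(J,42 \right)}}{34203} - \frac{42619}{o{\left(67 \right)}} = \frac{\left(- \frac{1}{3}\right) 42 - \frac{161}{3}}{34203} - \frac{42619}{-209} = \left(-14 - \frac{161}{3}\right) \frac{1}{34203} - - \frac{42619}{209} = \left(- \frac{203}{3}\right) \frac{1}{34203} + \frac{42619}{209} = - \frac{203}{102609} + \frac{42619}{209} = \frac{4373050544}{21445281}$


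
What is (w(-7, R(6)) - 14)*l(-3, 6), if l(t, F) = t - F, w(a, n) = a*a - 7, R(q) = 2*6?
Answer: -252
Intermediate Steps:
R(q) = 12
w(a, n) = -7 + a² (w(a, n) = a² - 7 = -7 + a²)
(w(-7, R(6)) - 14)*l(-3, 6) = ((-7 + (-7)²) - 14)*(-3 - 1*6) = ((-7 + 49) - 14)*(-3 - 6) = (42 - 14)*(-9) = 28*(-9) = -252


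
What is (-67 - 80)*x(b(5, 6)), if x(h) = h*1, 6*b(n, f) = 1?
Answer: -49/2 ≈ -24.500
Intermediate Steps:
b(n, f) = 1/6 (b(n, f) = (1/6)*1 = 1/6)
x(h) = h
(-67 - 80)*x(b(5, 6)) = (-67 - 80)*(1/6) = -147*1/6 = -49/2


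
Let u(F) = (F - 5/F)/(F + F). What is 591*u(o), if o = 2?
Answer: -591/8 ≈ -73.875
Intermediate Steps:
u(F) = (F - 5/F)/(2*F) (u(F) = (F - 5/F)/((2*F)) = (F - 5/F)*(1/(2*F)) = (F - 5/F)/(2*F))
591*u(o) = 591*((½)*(-5 + 2²)/2²) = 591*((½)*(¼)*(-5 + 4)) = 591*((½)*(¼)*(-1)) = 591*(-⅛) = -591/8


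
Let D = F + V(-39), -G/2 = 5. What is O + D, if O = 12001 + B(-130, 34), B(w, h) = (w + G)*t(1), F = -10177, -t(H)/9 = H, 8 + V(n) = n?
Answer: 3037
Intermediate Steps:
V(n) = -8 + n
t(H) = -9*H
G = -10 (G = -2*5 = -10)
D = -10224 (D = -10177 + (-8 - 39) = -10177 - 47 = -10224)
B(w, h) = 90 - 9*w (B(w, h) = (w - 10)*(-9*1) = (-10 + w)*(-9) = 90 - 9*w)
O = 13261 (O = 12001 + (90 - 9*(-130)) = 12001 + (90 + 1170) = 12001 + 1260 = 13261)
O + D = 13261 - 10224 = 3037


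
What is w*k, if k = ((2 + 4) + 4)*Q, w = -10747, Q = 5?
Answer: -537350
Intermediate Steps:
k = 50 (k = ((2 + 4) + 4)*5 = (6 + 4)*5 = 10*5 = 50)
w*k = -10747*50 = -537350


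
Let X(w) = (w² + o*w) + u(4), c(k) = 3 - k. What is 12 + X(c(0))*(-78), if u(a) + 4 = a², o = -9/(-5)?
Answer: -10236/5 ≈ -2047.2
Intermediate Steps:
o = 9/5 (o = -9*(-⅕) = 9/5 ≈ 1.8000)
u(a) = -4 + a²
X(w) = 12 + w² + 9*w/5 (X(w) = (w² + 9*w/5) + (-4 + 4²) = (w² + 9*w/5) + (-4 + 16) = (w² + 9*w/5) + 12 = 12 + w² + 9*w/5)
12 + X(c(0))*(-78) = 12 + (12 + (3 - 1*0)² + 9*(3 - 1*0)/5)*(-78) = 12 + (12 + (3 + 0)² + 9*(3 + 0)/5)*(-78) = 12 + (12 + 3² + (9/5)*3)*(-78) = 12 + (12 + 9 + 27/5)*(-78) = 12 + (132/5)*(-78) = 12 - 10296/5 = -10236/5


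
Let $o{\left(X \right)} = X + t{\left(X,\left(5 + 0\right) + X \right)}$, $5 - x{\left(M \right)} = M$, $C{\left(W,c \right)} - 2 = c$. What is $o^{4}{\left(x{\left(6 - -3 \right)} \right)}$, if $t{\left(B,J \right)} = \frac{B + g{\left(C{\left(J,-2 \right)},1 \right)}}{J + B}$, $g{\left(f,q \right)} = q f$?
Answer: $\frac{4096}{81} \approx 50.568$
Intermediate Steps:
$C{\left(W,c \right)} = 2 + c$
$g{\left(f,q \right)} = f q$
$t{\left(B,J \right)} = \frac{B}{B + J}$ ($t{\left(B,J \right)} = \frac{B + \left(2 - 2\right) 1}{J + B} = \frac{B + 0 \cdot 1}{B + J} = \frac{B + 0}{B + J} = \frac{B}{B + J}$)
$x{\left(M \right)} = 5 - M$
$o{\left(X \right)} = X + \frac{X}{5 + 2 X}$ ($o{\left(X \right)} = X + \frac{X}{X + \left(\left(5 + 0\right) + X\right)} = X + \frac{X}{X + \left(5 + X\right)} = X + \frac{X}{5 + 2 X}$)
$o^{4}{\left(x{\left(6 - -3 \right)} \right)} = \left(\frac{2 \left(5 - \left(6 - -3\right)\right) \left(3 + \left(5 - \left(6 - -3\right)\right)\right)}{5 + 2 \left(5 - \left(6 - -3\right)\right)}\right)^{4} = \left(\frac{2 \left(5 - \left(6 + 3\right)\right) \left(3 + \left(5 - \left(6 + 3\right)\right)\right)}{5 + 2 \left(5 - \left(6 + 3\right)\right)}\right)^{4} = \left(\frac{2 \left(5 - 9\right) \left(3 + \left(5 - 9\right)\right)}{5 + 2 \left(5 - 9\right)}\right)^{4} = \left(2 \left(-4\right) \frac{1}{5 + 2 \left(-4\right)} \left(3 - 4\right)\right)^{4} = \left(2 \left(-4\right) \frac{1}{5 - 8} \left(-1\right)\right)^{4} = \left(2 \left(-4\right) \frac{1}{-3} \left(-1\right)\right)^{4} = \left(2 \left(-4\right) \left(- \frac{1}{3}\right) \left(-1\right)\right)^{4} = \left(- \frac{8}{3}\right)^{4} = \frac{4096}{81}$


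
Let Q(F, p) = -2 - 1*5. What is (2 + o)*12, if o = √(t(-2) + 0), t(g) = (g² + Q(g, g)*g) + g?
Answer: 72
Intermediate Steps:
Q(F, p) = -7 (Q(F, p) = -2 - 5 = -7)
t(g) = g² - 6*g (t(g) = (g² - 7*g) + g = g² - 6*g)
o = 4 (o = √(-2*(-6 - 2) + 0) = √(-2*(-8) + 0) = √(16 + 0) = √16 = 4)
(2 + o)*12 = (2 + 4)*12 = 6*12 = 72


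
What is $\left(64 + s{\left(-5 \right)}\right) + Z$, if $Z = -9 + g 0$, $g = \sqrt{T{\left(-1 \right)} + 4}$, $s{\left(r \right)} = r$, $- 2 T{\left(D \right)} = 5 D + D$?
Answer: $50$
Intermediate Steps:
$T{\left(D \right)} = - 3 D$ ($T{\left(D \right)} = - \frac{5 D + D}{2} = - \frac{6 D}{2} = - 3 D$)
$g = \sqrt{7}$ ($g = \sqrt{\left(-3\right) \left(-1\right) + 4} = \sqrt{3 + 4} = \sqrt{7} \approx 2.6458$)
$Z = -9$ ($Z = -9 + \sqrt{7} \cdot 0 = -9 + 0 = -9$)
$\left(64 + s{\left(-5 \right)}\right) + Z = \left(64 - 5\right) - 9 = 59 - 9 = 50$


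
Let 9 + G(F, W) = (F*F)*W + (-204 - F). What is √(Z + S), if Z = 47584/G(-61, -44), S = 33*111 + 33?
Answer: 2*√1550774238158/40969 ≈ 60.792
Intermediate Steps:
G(F, W) = -213 - F + W*F² (G(F, W) = -9 + ((F*F)*W + (-204 - F)) = -9 + (F²*W + (-204 - F)) = -9 + (W*F² + (-204 - F)) = -9 + (-204 - F + W*F²) = -213 - F + W*F²)
S = 3696 (S = 3663 + 33 = 3696)
Z = -11896/40969 (Z = 47584/(-213 - 1*(-61) - 44*(-61)²) = 47584/(-213 + 61 - 44*3721) = 47584/(-213 + 61 - 163724) = 47584/(-163876) = 47584*(-1/163876) = -11896/40969 ≈ -0.29037)
√(Z + S) = √(-11896/40969 + 3696) = √(151409528/40969) = 2*√1550774238158/40969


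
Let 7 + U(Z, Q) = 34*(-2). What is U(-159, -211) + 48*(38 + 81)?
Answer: 5637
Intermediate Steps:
U(Z, Q) = -75 (U(Z, Q) = -7 + 34*(-2) = -7 - 68 = -75)
U(-159, -211) + 48*(38 + 81) = -75 + 48*(38 + 81) = -75 + 48*119 = -75 + 5712 = 5637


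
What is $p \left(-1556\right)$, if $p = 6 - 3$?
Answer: $-4668$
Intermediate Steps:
$p = 3$ ($p = 6 - 3 = 3$)
$p \left(-1556\right) = 3 \left(-1556\right) = -4668$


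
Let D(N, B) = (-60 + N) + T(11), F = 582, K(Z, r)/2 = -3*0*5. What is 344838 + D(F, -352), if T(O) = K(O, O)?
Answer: 345360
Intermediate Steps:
K(Z, r) = 0 (K(Z, r) = 2*(-3*0*5) = 2*(0*5) = 2*0 = 0)
T(O) = 0
D(N, B) = -60 + N (D(N, B) = (-60 + N) + 0 = -60 + N)
344838 + D(F, -352) = 344838 + (-60 + 582) = 344838 + 522 = 345360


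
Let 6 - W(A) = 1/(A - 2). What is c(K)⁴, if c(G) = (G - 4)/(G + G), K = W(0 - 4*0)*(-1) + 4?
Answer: 28561/10000 ≈ 2.8561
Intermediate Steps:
W(A) = 6 - 1/(-2 + A) (W(A) = 6 - 1/(A - 2) = 6 - 1/(-2 + A))
K = -5/2 (K = ((-13 + 6*(0 - 4*0))/(-2 + (0 - 4*0)))*(-1) + 4 = ((-13 + 6*(0 + 0))/(-2 + (0 + 0)))*(-1) + 4 = ((-13 + 6*0)/(-2 + 0))*(-1) + 4 = ((-13 + 0)/(-2))*(-1) + 4 = -½*(-13)*(-1) + 4 = (13/2)*(-1) + 4 = -13/2 + 4 = -5/2 ≈ -2.5000)
c(G) = (-4 + G)/(2*G) (c(G) = (-4 + G)/((2*G)) = (-4 + G)*(1/(2*G)) = (-4 + G)/(2*G))
c(K)⁴ = ((-4 - 5/2)/(2*(-5/2)))⁴ = ((½)*(-⅖)*(-13/2))⁴ = (13/10)⁴ = 28561/10000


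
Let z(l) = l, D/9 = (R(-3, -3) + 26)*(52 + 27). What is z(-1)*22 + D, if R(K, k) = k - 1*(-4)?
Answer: 19175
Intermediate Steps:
R(K, k) = 4 + k (R(K, k) = k + 4 = 4 + k)
D = 19197 (D = 9*(((4 - 3) + 26)*(52 + 27)) = 9*((1 + 26)*79) = 9*(27*79) = 9*2133 = 19197)
z(-1)*22 + D = -1*22 + 19197 = -22 + 19197 = 19175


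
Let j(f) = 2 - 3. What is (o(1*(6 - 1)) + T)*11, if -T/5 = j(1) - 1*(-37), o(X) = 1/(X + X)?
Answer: -19789/10 ≈ -1978.9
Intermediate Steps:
j(f) = -1
o(X) = 1/(2*X)
T = -180 (T = -5*(-1 - 1*(-37)) = -5*(-1 + 37) = -5*36 = -180)
(o(1*(6 - 1)) + T)*11 = (1/(2*((1*(6 - 1)))) - 180)*11 = (1/(2*((1*5))) - 180)*11 = ((½)/5 - 180)*11 = ((½)*(⅕) - 180)*11 = (⅒ - 180)*11 = -1799/10*11 = -19789/10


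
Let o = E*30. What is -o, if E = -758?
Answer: 22740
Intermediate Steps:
o = -22740 (o = -758*30 = -22740)
-o = -1*(-22740) = 22740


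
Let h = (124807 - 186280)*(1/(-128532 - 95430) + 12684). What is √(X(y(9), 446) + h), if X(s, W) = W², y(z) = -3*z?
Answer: 3*I*√482717995274310438/74654 ≈ 27920.0*I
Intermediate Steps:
h = -58209480537437/74654 (h = -61473*(1/(-223962) + 12684) = -61473*(-1/223962 + 12684) = -61473*2840734007/223962 = -58209480537437/74654 ≈ -7.7972e+8)
√(X(y(9), 446) + h) = √(446² - 58209480537437/74654) = √(198916 - 58209480537437/74654) = √(-58194630662373/74654) = 3*I*√482717995274310438/74654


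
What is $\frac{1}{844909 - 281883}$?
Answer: $\frac{1}{563026} \approx 1.7761 \cdot 10^{-6}$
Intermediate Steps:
$\frac{1}{844909 - 281883} = \frac{1}{563026}$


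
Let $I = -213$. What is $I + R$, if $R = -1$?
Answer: $-214$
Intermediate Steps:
$I + R = -213 - 1 = -214$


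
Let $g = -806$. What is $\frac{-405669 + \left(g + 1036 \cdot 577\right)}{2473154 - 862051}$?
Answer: $\frac{191297}{1611103} \approx 0.11874$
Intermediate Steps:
$\frac{-405669 + \left(g + 1036 \cdot 577\right)}{2473154 - 862051} = \frac{-405669 + \left(-806 + 1036 \cdot 577\right)}{2473154 - 862051} = \frac{-405669 + \left(-806 + 597772\right)}{1611103} = \left(-405669 + 596966\right) \frac{1}{1611103} = 191297 \cdot \frac{1}{1611103} = \frac{191297}{1611103}$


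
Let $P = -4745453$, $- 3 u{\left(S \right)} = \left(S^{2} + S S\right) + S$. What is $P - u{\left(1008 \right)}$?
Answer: $-4067741$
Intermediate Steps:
$u{\left(S \right)} = - \frac{2 S^{2}}{3} - \frac{S}{3}$ ($u{\left(S \right)} = - \frac{\left(S^{2} + S S\right) + S}{3} = - \frac{\left(S^{2} + S^{2}\right) + S}{3} = - \frac{2 S^{2} + S}{3} = - \frac{S + 2 S^{2}}{3} = - \frac{2 S^{2}}{3} - \frac{S}{3}$)
$P - u{\left(1008 \right)} = -4745453 - \left(- \frac{1}{3}\right) 1008 \left(1 + 2 \cdot 1008\right) = -4745453 - \left(- \frac{1}{3}\right) 1008 \left(1 + 2016\right) = -4745453 - \left(- \frac{1}{3}\right) 1008 \cdot 2017 = -4745453 - -677712 = -4745453 + 677712 = -4067741$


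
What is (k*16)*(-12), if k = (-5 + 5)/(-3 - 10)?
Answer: 0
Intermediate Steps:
k = 0 (k = 0/(-13) = 0*(-1/13) = 0)
(k*16)*(-12) = (0*16)*(-12) = 0*(-12) = 0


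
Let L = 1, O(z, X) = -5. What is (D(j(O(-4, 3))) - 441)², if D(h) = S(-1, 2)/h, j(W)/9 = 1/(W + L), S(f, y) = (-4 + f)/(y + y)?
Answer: 15713296/81 ≈ 1.9399e+5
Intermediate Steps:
S(f, y) = (-4 + f)/(2*y) (S(f, y) = (-4 + f)/((2*y)) = (-4 + f)*(1/(2*y)) = (-4 + f)/(2*y))
j(W) = 9/(1 + W) (j(W) = 9/(W + 1) = 9/(1 + W))
D(h) = -5/(4*h) (D(h) = ((½)*(-4 - 1)/2)/h = ((½)*(½)*(-5))/h = -5/(4*h))
(D(j(O(-4, 3))) - 441)² = (-5/(4*(9/(1 - 5))) - 441)² = (-5/(4*(9/(-4))) - 441)² = (-5/(4*(9*(-¼))) - 441)² = (-5/(4*(-9/4)) - 441)² = (-5/4*(-4/9) - 441)² = (5/9 - 441)² = (-3964/9)² = 15713296/81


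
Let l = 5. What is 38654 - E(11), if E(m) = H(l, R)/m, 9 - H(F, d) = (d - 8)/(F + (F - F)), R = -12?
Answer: 425181/11 ≈ 38653.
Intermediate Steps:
H(F, d) = 9 - (-8 + d)/F (H(F, d) = 9 - (d - 8)/(F + (F - F)) = 9 - (-8 + d)/(F + 0) = 9 - (-8 + d)/F)
E(m) = 13/m (E(m) = ((8 - 1*(-12) + 9*5)/5)/m = ((8 + 12 + 45)/5)/m = ((⅕)*65)/m = 13/m)
38654 - E(11) = 38654 - 13/11 = 425181/11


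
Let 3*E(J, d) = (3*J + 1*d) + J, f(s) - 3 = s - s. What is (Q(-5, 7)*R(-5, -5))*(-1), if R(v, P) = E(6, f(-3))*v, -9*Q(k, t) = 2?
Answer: -10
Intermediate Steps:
Q(k, t) = -2/9 (Q(k, t) = -⅑*2 = -2/9)
f(s) = 3 (f(s) = 3 + (s - s) = 3 + 0 = 3)
E(J, d) = d/3 + 4*J/3 (E(J, d) = ((3*J + 1*d) + J)/3 = ((3*J + d) + J)/3 = ((d + 3*J) + J)/3 = (d + 4*J)/3 = d/3 + 4*J/3)
R(v, P) = 9*v (R(v, P) = ((⅓)*3 + (4/3)*6)*v = (1 + 8)*v = 9*v)
(Q(-5, 7)*R(-5, -5))*(-1) = -2*(-5)*(-1) = -2/9*(-45)*(-1) = 10*(-1) = -10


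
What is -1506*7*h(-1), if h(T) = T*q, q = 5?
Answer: 52710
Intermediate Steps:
h(T) = 5*T (h(T) = T*5 = 5*T)
-1506*7*h(-1) = -1506*7*(5*(-1)) = -1506*7*(-5) = -1506*(-35) = -251*(-210) = 52710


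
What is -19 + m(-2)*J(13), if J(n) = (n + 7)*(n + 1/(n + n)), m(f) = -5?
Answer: -17197/13 ≈ -1322.8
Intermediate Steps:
J(n) = (7 + n)*(n + 1/(2*n))
-19 + m(-2)*J(13) = -19 - 5*(½ + 13² + 7*13 + (7/2)/13) = -19 - 5*(½ + 169 + 91 + (7/2)*(1/13)) = -19 - 5*(½ + 169 + 91 + 7/26) = -19 - 5*3390/13 = -19 - 16950/13 = -17197/13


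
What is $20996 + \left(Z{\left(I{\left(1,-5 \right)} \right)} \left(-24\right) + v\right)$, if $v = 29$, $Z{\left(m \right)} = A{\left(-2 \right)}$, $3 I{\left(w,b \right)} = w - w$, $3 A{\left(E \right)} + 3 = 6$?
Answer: $21001$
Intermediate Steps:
$A{\left(E \right)} = 1$ ($A{\left(E \right)} = -1 + \frac{1}{3} \cdot 6 = -1 + 2 = 1$)
$I{\left(w,b \right)} = 0$ ($I{\left(w,b \right)} = \frac{w - w}{3} = \frac{1}{3} \cdot 0 = 0$)
$Z{\left(m \right)} = 1$
$20996 + \left(Z{\left(I{\left(1,-5 \right)} \right)} \left(-24\right) + v\right) = 20996 + \left(1 \left(-24\right) + 29\right) = 20996 + \left(-24 + 29\right) = 20996 + 5 = 21001$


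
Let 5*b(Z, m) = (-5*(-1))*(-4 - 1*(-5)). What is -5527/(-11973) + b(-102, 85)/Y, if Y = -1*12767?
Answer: 70551236/152859291 ≈ 0.46154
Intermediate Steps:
b(Z, m) = 1 (b(Z, m) = ((-5*(-1))*(-4 - 1*(-5)))/5 = (5*(-4 + 5))/5 = (5*1)/5 = (1/5)*5 = 1)
Y = -12767
-5527/(-11973) + b(-102, 85)/Y = -5527/(-11973) + 1/(-12767) = -5527*(-1/11973) + 1*(-1/12767) = 5527/11973 - 1/12767 = 70551236/152859291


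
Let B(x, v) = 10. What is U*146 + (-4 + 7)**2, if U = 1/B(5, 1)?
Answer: 118/5 ≈ 23.600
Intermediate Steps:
U = 1/10 ≈ 0.10000
U*146 + (-4 + 7)**2 = (1/10)*146 + (-4 + 7)**2 = 73/5 + 3**2 = 73/5 + 9 = 118/5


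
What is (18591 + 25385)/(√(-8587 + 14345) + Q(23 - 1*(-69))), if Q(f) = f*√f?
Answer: 43976/(√5758 + 184*√23) ≈ 45.889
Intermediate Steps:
Q(f) = f^(3/2)
(18591 + 25385)/(√(-8587 + 14345) + Q(23 - 1*(-69))) = (18591 + 25385)/(√(-8587 + 14345) + (23 - 1*(-69))^(3/2)) = 43976/(√5758 + (23 + 69)^(3/2)) = 43976/(√5758 + 92^(3/2)) = 43976/(√5758 + 184*√23)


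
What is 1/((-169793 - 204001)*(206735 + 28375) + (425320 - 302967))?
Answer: -1/87882584987 ≈ -1.1379e-11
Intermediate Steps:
1/((-169793 - 204001)*(206735 + 28375) + (425320 - 302967)) = 1/(-373794*235110 + 122353) = 1/(-87882707340 + 122353) = 1/(-87882584987) = -1/87882584987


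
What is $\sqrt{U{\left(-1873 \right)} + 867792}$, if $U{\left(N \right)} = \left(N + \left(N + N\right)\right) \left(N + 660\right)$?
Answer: $\sqrt{7683639} \approx 2771.9$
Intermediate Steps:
$U{\left(N \right)} = 3 N \left(660 + N\right)$ ($U{\left(N \right)} = \left(N + 2 N\right) \left(660 + N\right) = 3 N \left(660 + N\right)$)
$\sqrt{U{\left(-1873 \right)} + 867792} = \sqrt{3 \left(-1873\right) \left(660 - 1873\right) + 867792} = \sqrt{3 \left(-1873\right) \left(-1213\right) + 867792} = \sqrt{6815847 + 867792} = \sqrt{7683639}$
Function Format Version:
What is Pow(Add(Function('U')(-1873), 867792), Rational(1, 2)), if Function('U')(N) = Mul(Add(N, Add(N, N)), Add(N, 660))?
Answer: Pow(7683639, Rational(1, 2)) ≈ 2771.9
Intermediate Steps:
Function('U')(N) = Mul(3, N, Add(660, N)) (Function('U')(N) = Mul(Add(N, Mul(2, N)), Add(660, N)) = Mul(Mul(3, N), Add(660, N)) = Mul(3, N, Add(660, N)))
Pow(Add(Function('U')(-1873), 867792), Rational(1, 2)) = Pow(Add(Mul(3, -1873, Add(660, -1873)), 867792), Rational(1, 2)) = Pow(Add(Mul(3, -1873, -1213), 867792), Rational(1, 2)) = Pow(Add(6815847, 867792), Rational(1, 2)) = Pow(7683639, Rational(1, 2))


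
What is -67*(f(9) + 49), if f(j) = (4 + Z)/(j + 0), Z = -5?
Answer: -29480/9 ≈ -3275.6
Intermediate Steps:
f(j) = -1/j (f(j) = (4 - 5)/(j + 0) = -1/j)
-67*(f(9) + 49) = -67*(-1/9 + 49) = -67*(-1*⅑ + 49) = -67*(-⅑ + 49) = -67*440/9 = -29480/9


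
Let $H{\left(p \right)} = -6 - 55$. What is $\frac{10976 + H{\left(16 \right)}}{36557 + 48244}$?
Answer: $\frac{10915}{84801} \approx 0.12871$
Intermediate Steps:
$H{\left(p \right)} = -61$
$\frac{10976 + H{\left(16 \right)}}{36557 + 48244} = \frac{10976 - 61}{36557 + 48244} = \frac{10915}{84801}$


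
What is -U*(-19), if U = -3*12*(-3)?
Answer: 2052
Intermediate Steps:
U = 108 (U = -36*(-3) = 108)
-U*(-19) = -108*(-19) = -1*(-2052) = 2052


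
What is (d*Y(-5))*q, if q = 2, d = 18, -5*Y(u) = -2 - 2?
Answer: 144/5 ≈ 28.800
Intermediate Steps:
Y(u) = 4/5 (Y(u) = -(-2 - 2)/5 = -1/5*(-4) = 4/5)
(d*Y(-5))*q = (18*(4/5))*2 = (72/5)*2 = 144/5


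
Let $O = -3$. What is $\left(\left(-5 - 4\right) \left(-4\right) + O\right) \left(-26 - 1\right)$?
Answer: $-891$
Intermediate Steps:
$\left(\left(-5 - 4\right) \left(-4\right) + O\right) \left(-26 - 1\right) = \left(\left(-5 - 4\right) \left(-4\right) - 3\right) \left(-26 - 1\right) = \left(\left(-9\right) \left(-4\right) - 3\right) \left(-27\right) = \left(36 - 3\right) \left(-27\right) = 33 \left(-27\right) = -891$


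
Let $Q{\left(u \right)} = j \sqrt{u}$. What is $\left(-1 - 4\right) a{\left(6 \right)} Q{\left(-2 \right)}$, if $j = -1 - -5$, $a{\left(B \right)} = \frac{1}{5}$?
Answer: $- 4 i \sqrt{2} \approx - 5.6569 i$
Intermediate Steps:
$a{\left(B \right)} = \frac{1}{5}$
$j = 4$ ($j = -1 + 5 = 4$)
$Q{\left(u \right)} = 4 \sqrt{u}$
$\left(-1 - 4\right) a{\left(6 \right)} Q{\left(-2 \right)} = \left(-1 - 4\right) \frac{1}{5} \cdot 4 \sqrt{-2} = \left(-5\right) \frac{1}{5} \cdot 4 i \sqrt{2} = - 4 i \sqrt{2}$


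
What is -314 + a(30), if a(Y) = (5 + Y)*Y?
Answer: 736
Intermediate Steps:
a(Y) = Y*(5 + Y)
-314 + a(30) = -314 + 30*(5 + 30) = -314 + 30*35 = -314 + 1050 = 736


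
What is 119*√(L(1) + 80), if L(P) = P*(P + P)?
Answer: 119*√82 ≈ 1077.6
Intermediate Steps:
L(P) = 2*P² (L(P) = P*(2*P) = 2*P²)
119*√(L(1) + 80) = 119*√(2*1² + 80) = 119*√(2*1 + 80) = 119*√(2 + 80) = 119*√82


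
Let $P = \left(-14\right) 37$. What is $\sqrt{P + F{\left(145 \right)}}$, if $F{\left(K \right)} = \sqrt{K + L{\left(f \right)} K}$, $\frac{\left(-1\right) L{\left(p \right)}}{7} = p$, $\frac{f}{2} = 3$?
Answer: $\sqrt{-518 + i \sqrt{5945}} \approx 1.6892 + 22.822 i$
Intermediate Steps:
$f = 6$ ($f = 2 \cdot 3 = 6$)
$L{\left(p \right)} = - 7 p$
$P = -518$
$F{\left(K \right)} = \sqrt{41} \sqrt{- K}$ ($F{\left(K \right)} = \sqrt{K + \left(-7\right) 6 K} = \sqrt{K - 42 K} = \sqrt{- 41 K} = \sqrt{41} \sqrt{- K}$)
$\sqrt{P + F{\left(145 \right)}} = \sqrt{-518 + \sqrt{41} \sqrt{\left(-1\right) 145}} = \sqrt{-518 + \sqrt{41} \sqrt{-145}} = \sqrt{-518 + \sqrt{41} i \sqrt{145}} = \sqrt{-518 + i \sqrt{5945}}$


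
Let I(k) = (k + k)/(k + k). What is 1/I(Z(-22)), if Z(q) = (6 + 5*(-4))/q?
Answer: 1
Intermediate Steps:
Z(q) = -14/q (Z(q) = (6 - 20)/q = -14/q)
I(k) = 1 (I(k) = (2*k)/((2*k)) = (2*k)*(1/(2*k)) = 1)
1/I(Z(-22)) = 1/1 = 1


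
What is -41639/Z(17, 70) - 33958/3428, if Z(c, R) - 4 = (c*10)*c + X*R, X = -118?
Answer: -4935017/2299331 ≈ -2.1463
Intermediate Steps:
Z(c, R) = 4 - 118*R + 10*c² (Z(c, R) = 4 + ((c*10)*c - 118*R) = 4 + ((10*c)*c - 118*R) = 4 + (10*c² - 118*R) = 4 + (-118*R + 10*c²) = 4 - 118*R + 10*c²)
-41639/Z(17, 70) - 33958/3428 = -41639/(4 - 118*70 + 10*17²) - 33958/3428 = -41639/(4 - 8260 + 10*289) - 33958*1/3428 = -41639/(4 - 8260 + 2890) - 16979/1714 = -41639/(-5366) - 16979/1714 = -41639*(-1/5366) - 16979/1714 = 41639/5366 - 16979/1714 = -4935017/2299331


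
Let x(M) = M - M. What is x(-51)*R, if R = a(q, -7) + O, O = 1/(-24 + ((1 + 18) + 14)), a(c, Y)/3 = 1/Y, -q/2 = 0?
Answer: 0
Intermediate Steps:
q = 0 (q = -2*0 = 0)
x(M) = 0
a(c, Y) = 3/Y
O = ⅑ (O = 1/(-24 + (19 + 14)) = 1/(-24 + 33) = 1/9 = ⅑ ≈ 0.11111)
R = -20/63 (R = 3/(-7) + ⅑ = 3*(-⅐) + ⅑ = -3/7 + ⅑ = -20/63 ≈ -0.31746)
x(-51)*R = 0*(-20/63) = 0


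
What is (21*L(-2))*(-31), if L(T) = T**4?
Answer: -10416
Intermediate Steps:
(21*L(-2))*(-31) = (21*(-2)**4)*(-31) = (21*16)*(-31) = 336*(-31) = -10416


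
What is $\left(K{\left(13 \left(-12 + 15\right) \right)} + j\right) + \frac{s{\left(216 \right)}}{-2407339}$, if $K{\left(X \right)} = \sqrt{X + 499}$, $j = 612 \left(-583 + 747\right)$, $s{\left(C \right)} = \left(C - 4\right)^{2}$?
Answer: $\frac{241619755808}{2407339} + \sqrt{538} \approx 1.0039 \cdot 10^{5}$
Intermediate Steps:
$s{\left(C \right)} = \left(-4 + C\right)^{2}$
$j = 100368$ ($j = 612 \cdot 164 = 100368$)
$K{\left(X \right)} = \sqrt{499 + X}$
$\left(K{\left(13 \left(-12 + 15\right) \right)} + j\right) + \frac{s{\left(216 \right)}}{-2407339} = \left(\sqrt{499 + 13 \left(-12 + 15\right)} + 100368\right) + \frac{\left(-4 + 216\right)^{2}}{-2407339} = \left(\sqrt{499 + 13 \cdot 3} + 100368\right) + 212^{2} \left(- \frac{1}{2407339}\right) = \left(\sqrt{499 + 39} + 100368\right) + 44944 \left(- \frac{1}{2407339}\right) = \left(\sqrt{538} + 100368\right) - \frac{44944}{2407339} = \left(100368 + \sqrt{538}\right) - \frac{44944}{2407339} = \frac{241619755808}{2407339} + \sqrt{538}$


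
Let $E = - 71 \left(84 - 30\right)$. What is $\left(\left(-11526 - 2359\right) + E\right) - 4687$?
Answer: $-22406$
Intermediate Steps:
$E = -3834$ ($E = \left(-71\right) 54 = -3834$)
$\left(\left(-11526 - 2359\right) + E\right) - 4687 = \left(\left(-11526 - 2359\right) - 3834\right) - 4687 = \left(-13885 - 3834\right) - 4687 = -17719 - 4687 = -22406$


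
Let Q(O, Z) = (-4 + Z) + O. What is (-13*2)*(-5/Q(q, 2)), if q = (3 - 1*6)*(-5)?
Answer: 10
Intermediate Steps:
q = 15 (q = (3 - 6)*(-5) = -3*(-5) = 15)
Q(O, Z) = -4 + O + Z
(-13*2)*(-5/Q(q, 2)) = (-13*2)*(-5/(-4 + 15 + 2)) = -(-130)/13 = -26*(-5/13) = 10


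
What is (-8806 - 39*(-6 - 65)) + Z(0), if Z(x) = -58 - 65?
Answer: -6160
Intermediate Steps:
Z(x) = -123
(-8806 - 39*(-6 - 65)) + Z(0) = (-8806 - 39*(-6 - 65)) - 123 = (-8806 - 39*(-71)) - 123 = (-8806 + 2769) - 123 = -6037 - 123 = -6160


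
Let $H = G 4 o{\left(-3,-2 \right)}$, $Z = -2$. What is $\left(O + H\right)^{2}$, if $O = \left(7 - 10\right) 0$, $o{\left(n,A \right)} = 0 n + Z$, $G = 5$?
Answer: $1600$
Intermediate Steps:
$o{\left(n,A \right)} = -2$ ($o{\left(n,A \right)} = 0 n - 2 = 0 - 2 = -2$)
$H = -40$ ($H = 5 \cdot 4 \left(-2\right) = 20 \left(-2\right) = -40$)
$O = 0$ ($O = \left(-3\right) 0 = 0$)
$\left(O + H\right)^{2} = \left(0 - 40\right)^{2} = \left(-40\right)^{2} = 1600$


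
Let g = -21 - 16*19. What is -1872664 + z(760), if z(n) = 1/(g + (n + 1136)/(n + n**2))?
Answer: -43999435511927/23495638 ≈ -1.8727e+6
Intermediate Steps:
g = -325 (g = -21 - 304 = -325)
z(n) = 1/(-325 + (1136 + n)/(n + n**2)) (z(n) = 1/(-325 + (n + 1136)/(n + n**2)) = 1/(-325 + (1136 + n)/(n + n**2)))
-1872664 + z(760) = -1872664 + 760*(1 + 760)/(1136 - 325*760**2 - 324*760) = -1872664 + 760*761/(1136 - 325*577600 - 246240) = -1872664 + 760*761/(1136 - 187720000 - 246240) = -1872664 + 760*761/(-187965104) = -1872664 + 760*(-1/187965104)*761 = -1872664 - 72295/23495638 = -43999435511927/23495638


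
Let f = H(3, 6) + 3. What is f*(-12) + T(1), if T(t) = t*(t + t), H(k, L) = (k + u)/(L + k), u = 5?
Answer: -134/3 ≈ -44.667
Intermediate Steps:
H(k, L) = (5 + k)/(L + k) (H(k, L) = (k + 5)/(L + k) = (5 + k)/(L + k))
T(t) = 2*t² (T(t) = t*(2*t) = 2*t²)
f = 35/9 (f = (5 + 3)/(6 + 3) + 3 = 8/9 + 3 = 35/9 ≈ 3.8889)
f*(-12) + T(1) = (35/9)*(-12) + 2*1² = -140/3 + 2*1 = -140/3 + 2 = -134/3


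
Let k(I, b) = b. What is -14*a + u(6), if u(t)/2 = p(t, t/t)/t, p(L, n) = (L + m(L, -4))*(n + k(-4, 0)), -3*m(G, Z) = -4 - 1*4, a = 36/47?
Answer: -3314/423 ≈ -7.8345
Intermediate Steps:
a = 36/47 (a = 36*(1/47) = 36/47 ≈ 0.76596)
m(G, Z) = 8/3 (m(G, Z) = -(-4 - 1*4)/3 = -(-4 - 4)/3 = -⅓*(-8) = 8/3)
p(L, n) = n*(8/3 + L) (p(L, n) = (L + 8/3)*(n + 0) = (8/3 + L)*n = n*(8/3 + L))
u(t) = 2*(8/3 + t)/t (u(t) = 2*(((t/t)*(8 + 3*t)/3)/t) = 2*(((⅓)*1*(8 + 3*t))/t) = 2*((8/3 + t)/t) = 2*(8/3 + t)/t)
-14*a + u(6) = -14*36/47 + (2 + (16/3)/6) = -504/47 + (2 + (16/3)*(⅙)) = -504/47 + (2 + 8/9) = -504/47 + 26/9 = -3314/423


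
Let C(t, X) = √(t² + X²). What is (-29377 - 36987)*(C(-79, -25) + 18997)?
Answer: -1260716908 - 66364*√6866 ≈ -1.2662e+9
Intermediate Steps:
C(t, X) = √(X² + t²)
(-29377 - 36987)*(C(-79, -25) + 18997) = (-29377 - 36987)*(√((-25)² + (-79)²) + 18997) = -66364*(√(625 + 6241) + 18997) = -66364*(√6866 + 18997) = -66364*(18997 + √6866) = -1260716908 - 66364*√6866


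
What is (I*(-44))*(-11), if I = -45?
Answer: -21780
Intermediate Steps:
(I*(-44))*(-11) = -45*(-44)*(-11) = 1980*(-11) = -21780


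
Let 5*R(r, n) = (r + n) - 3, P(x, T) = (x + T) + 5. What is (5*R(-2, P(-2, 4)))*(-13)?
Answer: -26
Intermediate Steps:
P(x, T) = 5 + T + x (P(x, T) = (T + x) + 5 = 5 + T + x)
R(r, n) = -⅗ + n/5 + r/5 (R(r, n) = ((r + n) - 3)/5 = ((n + r) - 3)/5 = (-3 + n + r)/5 = -⅗ + n/5 + r/5)
(5*R(-2, P(-2, 4)))*(-13) = (5*(-⅗ + (5 + 4 - 2)/5 + (⅕)*(-2)))*(-13) = (5*(-⅗ + (⅕)*7 - ⅖))*(-13) = (5*(-⅗ + 7/5 - ⅖))*(-13) = (5*(⅖))*(-13) = 2*(-13) = -26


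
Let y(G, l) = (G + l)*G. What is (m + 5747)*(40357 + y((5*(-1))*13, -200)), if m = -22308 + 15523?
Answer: -59770116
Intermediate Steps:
m = -6785
y(G, l) = G*(G + l)
(m + 5747)*(40357 + y((5*(-1))*13, -200)) = (-6785 + 5747)*(40357 + ((5*(-1))*13)*((5*(-1))*13 - 200)) = -1038*(40357 + (-5*13)*(-5*13 - 200)) = -1038*(40357 - 65*(-65 - 200)) = -1038*(40357 - 65*(-265)) = -1038*(40357 + 17225) = -1038*57582 = -59770116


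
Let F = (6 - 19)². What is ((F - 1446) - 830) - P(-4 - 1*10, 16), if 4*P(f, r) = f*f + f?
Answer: -4305/2 ≈ -2152.5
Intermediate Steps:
F = 169 (F = (-13)² = 169)
P(f, r) = f/4 + f²/4 (P(f, r) = (f*f + f)/4 = (f² + f)/4 = (f + f²)/4 = f/4 + f²/4)
((F - 1446) - 830) - P(-4 - 1*10, 16) = ((169 - 1446) - 830) - (-4 - 1*10)*(1 + (-4 - 1*10))/4 = (-1277 - 830) - (-4 - 10)*(1 + (-4 - 10))/4 = -2107 - (-14)*(1 - 14)/4 = -2107 - (-14)*(-13)/4 = -2107 - 1*91/2 = -2107 - 91/2 = -4305/2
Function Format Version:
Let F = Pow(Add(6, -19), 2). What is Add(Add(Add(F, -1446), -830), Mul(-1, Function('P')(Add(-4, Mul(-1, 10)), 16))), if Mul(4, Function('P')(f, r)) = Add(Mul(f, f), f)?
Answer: Rational(-4305, 2) ≈ -2152.5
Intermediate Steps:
F = 169 (F = Pow(-13, 2) = 169)
Function('P')(f, r) = Add(Mul(Rational(1, 4), f), Mul(Rational(1, 4), Pow(f, 2))) (Function('P')(f, r) = Mul(Rational(1, 4), Add(Mul(f, f), f)) = Mul(Rational(1, 4), Add(Pow(f, 2), f)) = Mul(Rational(1, 4), Add(f, Pow(f, 2))) = Add(Mul(Rational(1, 4), f), Mul(Rational(1, 4), Pow(f, 2))))
Add(Add(Add(F, -1446), -830), Mul(-1, Function('P')(Add(-4, Mul(-1, 10)), 16))) = Add(Add(Add(169, -1446), -830), Mul(-1, Mul(Rational(1, 4), Add(-4, Mul(-1, 10)), Add(1, Add(-4, Mul(-1, 10)))))) = Add(Add(-1277, -830), Mul(-1, Mul(Rational(1, 4), Add(-4, -10), Add(1, Add(-4, -10))))) = Add(-2107, Mul(-1, Mul(Rational(1, 4), -14, Add(1, -14)))) = Add(-2107, Mul(-1, Mul(Rational(1, 4), -14, -13))) = Add(-2107, Mul(-1, Rational(91, 2))) = Add(-2107, Rational(-91, 2)) = Rational(-4305, 2)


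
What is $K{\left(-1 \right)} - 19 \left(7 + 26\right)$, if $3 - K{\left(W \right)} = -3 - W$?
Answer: $-622$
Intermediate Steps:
$K{\left(W \right)} = 6 + W$ ($K{\left(W \right)} = 3 - \left(-3 - W\right) = 3 + \left(3 + W\right) = 6 + W$)
$K{\left(-1 \right)} - 19 \left(7 + 26\right) = \left(6 - 1\right) - 19 \left(7 + 26\right) = 5 - 627 = -622$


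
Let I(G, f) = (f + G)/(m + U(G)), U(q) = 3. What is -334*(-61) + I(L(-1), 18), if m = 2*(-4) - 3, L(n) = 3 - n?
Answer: 81485/4 ≈ 20371.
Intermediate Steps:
m = -11 (m = -8 - 3 = -11)
I(G, f) = -G/8 - f/8 (I(G, f) = (f + G)/(-11 + 3) = (G + f)/(-8) = (G + f)*(-⅛) = -G/8 - f/8)
-334*(-61) + I(L(-1), 18) = -334*(-61) + (-(3 - 1*(-1))/8 - ⅛*18) = 20374 + (-(3 + 1)/8 - 9/4) = 20374 + (-⅛*4 - 9/4) = 20374 + (-½ - 9/4) = 20374 - 11/4 = 81485/4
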